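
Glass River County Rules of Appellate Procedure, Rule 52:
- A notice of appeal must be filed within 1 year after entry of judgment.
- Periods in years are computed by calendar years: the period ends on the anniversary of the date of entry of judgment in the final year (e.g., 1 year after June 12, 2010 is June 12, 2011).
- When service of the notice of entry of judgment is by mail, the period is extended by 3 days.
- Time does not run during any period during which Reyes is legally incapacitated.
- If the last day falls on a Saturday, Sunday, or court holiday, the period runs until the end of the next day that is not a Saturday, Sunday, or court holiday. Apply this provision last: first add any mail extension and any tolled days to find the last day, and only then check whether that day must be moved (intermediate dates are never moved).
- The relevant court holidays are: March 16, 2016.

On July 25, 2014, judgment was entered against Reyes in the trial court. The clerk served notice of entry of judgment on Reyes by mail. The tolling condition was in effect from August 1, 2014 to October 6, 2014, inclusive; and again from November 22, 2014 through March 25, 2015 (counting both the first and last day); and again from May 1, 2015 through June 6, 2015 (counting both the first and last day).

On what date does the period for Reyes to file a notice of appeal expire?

1 year after July 25, 2014 is July 25, 2015.
Service was by mail, adding 3 days: July 25, 2015 + 3 days = July 28, 2015.
From August 1, 2014 through October 6, 2014 inclusive is 67 days; tolling adds 67 days: July 28, 2015 + 67 days = October 3, 2015.
From November 22, 2014 through March 25, 2015 inclusive is 124 days; tolling adds 124 days: October 3, 2015 + 124 days = February 4, 2016.
From May 1, 2015 through June 6, 2015 inclusive is 37 days; tolling adds 37 days: February 4, 2016 + 37 days = March 12, 2016.
March 12, 2016 is Saturday; March 13, 2016 is Sunday. The next qualifying day is March 14, 2016.

March 14, 2016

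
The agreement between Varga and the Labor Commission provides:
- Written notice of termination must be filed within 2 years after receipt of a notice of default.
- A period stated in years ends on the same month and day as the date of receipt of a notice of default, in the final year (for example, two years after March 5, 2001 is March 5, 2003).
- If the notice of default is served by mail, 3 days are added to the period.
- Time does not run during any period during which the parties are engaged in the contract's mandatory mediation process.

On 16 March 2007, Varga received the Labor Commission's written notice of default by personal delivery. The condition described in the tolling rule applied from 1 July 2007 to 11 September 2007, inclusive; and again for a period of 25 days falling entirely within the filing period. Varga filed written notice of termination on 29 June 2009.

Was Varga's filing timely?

2 years after 16 March 2007 is March 16, 2009.
Service was not by mail, so no mail extension applies.
From July 1, 2007 through September 11, 2007 inclusive is 73 days; tolling adds 73 days: March 16, 2009 + 73 days = May 28, 2009.
Tolling adds 25 days: May 28, 2009 + 25 days = June 22, 2009.
The deadline is June 22, 2009; the filing on June 29, 2009 is after that date.

No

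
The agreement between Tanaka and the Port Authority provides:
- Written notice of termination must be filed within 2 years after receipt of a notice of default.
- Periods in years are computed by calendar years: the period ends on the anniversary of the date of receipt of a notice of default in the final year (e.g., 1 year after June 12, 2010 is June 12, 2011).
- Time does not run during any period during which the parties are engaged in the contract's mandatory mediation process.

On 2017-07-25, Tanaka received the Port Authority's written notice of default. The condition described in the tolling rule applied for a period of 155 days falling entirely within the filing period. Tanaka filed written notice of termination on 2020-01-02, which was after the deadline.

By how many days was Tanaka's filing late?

2 years after 2017-07-25 is July 25, 2019.
Tolling adds 155 days: July 25, 2019 + 155 days = December 27, 2019.
The deadline is December 27, 2019; from December 27, 2019 to January 2, 2020 is 6 days.

6 days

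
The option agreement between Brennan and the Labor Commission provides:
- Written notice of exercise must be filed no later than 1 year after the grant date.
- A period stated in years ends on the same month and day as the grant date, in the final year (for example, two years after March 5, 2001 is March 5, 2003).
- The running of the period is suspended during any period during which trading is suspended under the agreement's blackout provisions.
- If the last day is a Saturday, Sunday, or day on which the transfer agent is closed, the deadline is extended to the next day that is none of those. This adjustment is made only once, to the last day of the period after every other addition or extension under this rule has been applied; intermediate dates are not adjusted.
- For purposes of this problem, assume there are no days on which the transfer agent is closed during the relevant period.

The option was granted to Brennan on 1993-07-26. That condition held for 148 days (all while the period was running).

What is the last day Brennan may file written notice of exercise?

December 21, 1994

1 year after 1993-07-26 is July 26, 1994.
Tolling adds 148 days: July 26, 1994 + 148 days = December 21, 1994.
December 21, 1994 is a Wednesday and not a day on which the transfer agent is closed, so no extension applies.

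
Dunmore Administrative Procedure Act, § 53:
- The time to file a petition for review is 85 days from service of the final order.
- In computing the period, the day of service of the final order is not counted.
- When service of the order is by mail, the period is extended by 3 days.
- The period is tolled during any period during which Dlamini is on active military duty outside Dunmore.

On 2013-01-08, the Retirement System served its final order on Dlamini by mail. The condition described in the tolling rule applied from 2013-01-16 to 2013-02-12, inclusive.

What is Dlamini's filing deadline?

85 days after 2013-01-08 is April 3, 2013.
Service was by mail, adding 3 days: April 3, 2013 + 3 days = April 6, 2013.
From January 16, 2013 through February 12, 2013 inclusive is 28 days; tolling adds 28 days: April 6, 2013 + 28 days = May 4, 2013.

May 4, 2013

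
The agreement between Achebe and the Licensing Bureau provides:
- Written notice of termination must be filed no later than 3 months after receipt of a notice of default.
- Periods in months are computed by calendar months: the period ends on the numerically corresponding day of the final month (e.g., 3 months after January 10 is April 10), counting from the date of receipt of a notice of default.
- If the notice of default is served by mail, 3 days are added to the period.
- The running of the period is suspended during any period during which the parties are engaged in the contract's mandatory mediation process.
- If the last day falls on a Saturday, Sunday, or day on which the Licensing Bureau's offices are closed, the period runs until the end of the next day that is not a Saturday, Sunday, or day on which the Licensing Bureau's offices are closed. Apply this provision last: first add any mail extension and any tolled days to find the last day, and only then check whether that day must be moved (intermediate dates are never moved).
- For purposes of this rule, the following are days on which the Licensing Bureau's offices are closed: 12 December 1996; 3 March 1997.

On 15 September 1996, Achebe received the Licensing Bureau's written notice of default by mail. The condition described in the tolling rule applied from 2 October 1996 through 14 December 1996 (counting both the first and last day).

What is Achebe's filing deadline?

3 months after 15 September 1996 is December 15, 1996.
Service was by mail, adding 3 days: December 15, 1996 + 3 days = December 18, 1996.
From October 2, 1996 through December 14, 1996 inclusive is 74 days; tolling adds 74 days: December 18, 1996 + 74 days = March 2, 1997.
March 2, 1997 is Sunday; March 3, 1997 is a listed holiday. The next qualifying day is March 4, 1997.

March 4, 1997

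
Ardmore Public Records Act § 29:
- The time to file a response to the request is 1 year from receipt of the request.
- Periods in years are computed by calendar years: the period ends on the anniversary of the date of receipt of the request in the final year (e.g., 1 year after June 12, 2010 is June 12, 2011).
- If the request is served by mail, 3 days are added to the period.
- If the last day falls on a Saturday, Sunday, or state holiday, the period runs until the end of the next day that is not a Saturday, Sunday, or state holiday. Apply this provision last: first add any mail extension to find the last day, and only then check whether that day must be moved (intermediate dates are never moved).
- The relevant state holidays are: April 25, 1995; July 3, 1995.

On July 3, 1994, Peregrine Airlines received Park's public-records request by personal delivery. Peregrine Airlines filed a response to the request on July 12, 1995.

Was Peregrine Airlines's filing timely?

No

1 year after July 3, 1994 is July 3, 1995.
Service was not by mail, so no mail extension applies.
July 3, 1995 is a listed holiday. The next qualifying day is July 4, 1995.
The deadline is July 4, 1995; the filing on July 12, 1995 is after that date.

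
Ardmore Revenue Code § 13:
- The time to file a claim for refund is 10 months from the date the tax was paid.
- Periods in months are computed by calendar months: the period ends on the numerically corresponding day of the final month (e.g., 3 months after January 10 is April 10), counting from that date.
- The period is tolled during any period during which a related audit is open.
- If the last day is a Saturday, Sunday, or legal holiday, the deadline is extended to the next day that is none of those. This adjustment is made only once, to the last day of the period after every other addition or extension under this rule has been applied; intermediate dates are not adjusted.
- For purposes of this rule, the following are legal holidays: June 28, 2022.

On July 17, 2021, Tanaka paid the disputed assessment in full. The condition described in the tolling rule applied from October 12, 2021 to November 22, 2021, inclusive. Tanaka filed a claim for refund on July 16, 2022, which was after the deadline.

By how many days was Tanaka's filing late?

10 months after July 17, 2021 is May 17, 2022.
From October 12, 2021 through November 22, 2021 inclusive is 42 days; tolling adds 42 days: May 17, 2022 + 42 days = June 28, 2022.
June 28, 2022 is a listed holiday. The next qualifying day is June 29, 2022.
The deadline is June 29, 2022; from June 29, 2022 to July 16, 2022 is 17 days.

17 days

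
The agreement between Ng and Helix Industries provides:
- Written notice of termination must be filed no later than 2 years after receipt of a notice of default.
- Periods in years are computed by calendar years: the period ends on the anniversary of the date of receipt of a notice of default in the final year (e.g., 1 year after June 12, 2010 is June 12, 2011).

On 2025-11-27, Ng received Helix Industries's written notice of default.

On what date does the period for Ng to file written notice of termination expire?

2 years after 2025-11-27 is November 27, 2027.

November 27, 2027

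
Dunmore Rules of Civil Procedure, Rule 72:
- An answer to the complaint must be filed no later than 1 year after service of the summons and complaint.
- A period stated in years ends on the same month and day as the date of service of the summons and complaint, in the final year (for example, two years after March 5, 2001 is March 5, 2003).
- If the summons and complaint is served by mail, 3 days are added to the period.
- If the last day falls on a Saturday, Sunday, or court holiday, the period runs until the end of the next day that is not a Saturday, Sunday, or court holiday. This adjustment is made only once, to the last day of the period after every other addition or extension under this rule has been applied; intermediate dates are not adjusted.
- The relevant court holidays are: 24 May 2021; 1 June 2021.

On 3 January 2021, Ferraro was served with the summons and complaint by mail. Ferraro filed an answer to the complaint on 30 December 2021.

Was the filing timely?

1 year after 3 January 2021 is January 3, 2022.
Service was by mail, adding 3 days: January 3, 2022 + 3 days = January 6, 2022.
January 6, 2022 is a Thursday and not a court holiday, so no extension applies.
The deadline is January 6, 2022; the filing on December 30, 2021 is on or before that date.

Yes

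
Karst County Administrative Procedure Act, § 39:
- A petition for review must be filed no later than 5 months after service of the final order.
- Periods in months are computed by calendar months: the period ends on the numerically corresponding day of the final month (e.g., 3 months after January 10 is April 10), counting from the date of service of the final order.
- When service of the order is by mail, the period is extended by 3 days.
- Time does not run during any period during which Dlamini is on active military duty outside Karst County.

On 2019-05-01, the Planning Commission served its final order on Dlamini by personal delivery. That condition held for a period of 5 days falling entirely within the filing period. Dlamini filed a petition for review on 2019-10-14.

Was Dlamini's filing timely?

5 months after 2019-05-01 is October 1, 2019.
Service was not by mail, so no mail extension applies.
Tolling adds 5 days: October 1, 2019 + 5 days = October 6, 2019.
The deadline is October 6, 2019; the filing on October 14, 2019 is after that date.

No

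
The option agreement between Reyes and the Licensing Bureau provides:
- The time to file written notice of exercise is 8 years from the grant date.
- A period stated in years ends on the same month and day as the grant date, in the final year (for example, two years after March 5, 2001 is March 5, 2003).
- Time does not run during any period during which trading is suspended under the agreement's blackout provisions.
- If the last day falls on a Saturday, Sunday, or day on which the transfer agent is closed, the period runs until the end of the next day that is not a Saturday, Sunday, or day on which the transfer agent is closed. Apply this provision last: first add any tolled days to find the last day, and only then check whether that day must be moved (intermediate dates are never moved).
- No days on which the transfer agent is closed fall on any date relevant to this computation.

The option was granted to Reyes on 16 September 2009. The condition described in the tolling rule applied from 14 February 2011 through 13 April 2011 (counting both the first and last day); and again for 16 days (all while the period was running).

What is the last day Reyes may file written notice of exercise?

November 30, 2017

8 years after 16 September 2009 is September 16, 2017.
From February 14, 2011 through April 13, 2011 inclusive is 59 days; tolling adds 59 days: September 16, 2017 + 59 days = November 14, 2017.
Tolling adds 16 days: November 14, 2017 + 16 days = November 30, 2017.
November 30, 2017 is a Thursday and not a day on which the transfer agent is closed, so no extension applies.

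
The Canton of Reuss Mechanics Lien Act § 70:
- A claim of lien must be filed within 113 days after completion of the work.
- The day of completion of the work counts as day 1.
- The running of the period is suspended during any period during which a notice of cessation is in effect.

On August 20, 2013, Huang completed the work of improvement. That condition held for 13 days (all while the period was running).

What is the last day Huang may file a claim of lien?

December 23, 2013

Counting August 20, 2013 as day 1, day 113 is December 10, 2013.
Tolling adds 13 days: December 10, 2013 + 13 days = December 23, 2013.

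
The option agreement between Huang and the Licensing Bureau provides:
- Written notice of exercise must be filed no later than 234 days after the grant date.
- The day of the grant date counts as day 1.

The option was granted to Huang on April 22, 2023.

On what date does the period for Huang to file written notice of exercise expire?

December 11, 2023

Counting April 22, 2023 as day 1, day 234 is December 11, 2023.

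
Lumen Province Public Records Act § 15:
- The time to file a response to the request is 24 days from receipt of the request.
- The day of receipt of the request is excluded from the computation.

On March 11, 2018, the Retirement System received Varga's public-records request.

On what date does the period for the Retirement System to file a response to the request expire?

24 days after March 11, 2018 is April 4, 2018.

April 4, 2018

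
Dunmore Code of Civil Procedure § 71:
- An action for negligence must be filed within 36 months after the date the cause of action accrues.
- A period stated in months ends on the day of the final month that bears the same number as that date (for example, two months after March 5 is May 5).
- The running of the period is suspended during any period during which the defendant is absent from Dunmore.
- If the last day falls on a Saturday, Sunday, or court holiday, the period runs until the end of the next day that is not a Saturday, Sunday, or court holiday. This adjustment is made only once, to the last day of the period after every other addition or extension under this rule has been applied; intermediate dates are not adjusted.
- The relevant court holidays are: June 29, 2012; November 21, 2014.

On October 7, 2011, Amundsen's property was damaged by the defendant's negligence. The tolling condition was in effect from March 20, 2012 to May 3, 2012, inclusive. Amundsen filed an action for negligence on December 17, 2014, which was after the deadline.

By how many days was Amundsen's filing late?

23 days

36 months after October 7, 2011 is October 7, 2014.
From March 20, 2012 through May 3, 2012 inclusive is 45 days; tolling adds 45 days: October 7, 2014 + 45 days = November 21, 2014.
November 21, 2014 is a listed holiday; November 22, 2014 is Saturday; November 23, 2014 is Sunday. The next qualifying day is November 24, 2014.
The deadline is November 24, 2014; from November 24, 2014 to December 17, 2014 is 23 days.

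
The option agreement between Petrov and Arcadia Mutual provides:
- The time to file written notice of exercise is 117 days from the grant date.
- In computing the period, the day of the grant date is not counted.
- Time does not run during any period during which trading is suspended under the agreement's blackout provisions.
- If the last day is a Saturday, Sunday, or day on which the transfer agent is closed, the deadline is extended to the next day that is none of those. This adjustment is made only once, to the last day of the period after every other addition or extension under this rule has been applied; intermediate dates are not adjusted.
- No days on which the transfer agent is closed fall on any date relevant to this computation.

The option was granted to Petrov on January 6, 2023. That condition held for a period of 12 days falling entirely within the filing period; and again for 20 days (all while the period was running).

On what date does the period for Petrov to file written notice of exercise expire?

June 5, 2023

117 days after January 6, 2023 is May 3, 2023.
Tolling adds 12 days: May 3, 2023 + 12 days = May 15, 2023.
Tolling adds 20 days: May 15, 2023 + 20 days = June 4, 2023.
June 4, 2023 is Sunday. The next qualifying day is June 5, 2023.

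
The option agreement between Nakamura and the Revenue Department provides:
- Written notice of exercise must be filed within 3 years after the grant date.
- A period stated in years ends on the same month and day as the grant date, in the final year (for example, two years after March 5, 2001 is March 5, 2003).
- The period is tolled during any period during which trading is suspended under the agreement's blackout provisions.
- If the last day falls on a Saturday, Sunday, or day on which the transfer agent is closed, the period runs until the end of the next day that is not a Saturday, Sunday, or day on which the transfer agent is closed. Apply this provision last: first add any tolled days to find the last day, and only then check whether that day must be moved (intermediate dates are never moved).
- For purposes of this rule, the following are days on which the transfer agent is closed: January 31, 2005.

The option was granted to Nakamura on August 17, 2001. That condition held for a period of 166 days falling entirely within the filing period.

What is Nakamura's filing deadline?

February 1, 2005

3 years after August 17, 2001 is August 17, 2004.
Tolling adds 166 days: August 17, 2004 + 166 days = January 30, 2005.
January 30, 2005 is Sunday; January 31, 2005 is a listed holiday. The next qualifying day is February 1, 2005.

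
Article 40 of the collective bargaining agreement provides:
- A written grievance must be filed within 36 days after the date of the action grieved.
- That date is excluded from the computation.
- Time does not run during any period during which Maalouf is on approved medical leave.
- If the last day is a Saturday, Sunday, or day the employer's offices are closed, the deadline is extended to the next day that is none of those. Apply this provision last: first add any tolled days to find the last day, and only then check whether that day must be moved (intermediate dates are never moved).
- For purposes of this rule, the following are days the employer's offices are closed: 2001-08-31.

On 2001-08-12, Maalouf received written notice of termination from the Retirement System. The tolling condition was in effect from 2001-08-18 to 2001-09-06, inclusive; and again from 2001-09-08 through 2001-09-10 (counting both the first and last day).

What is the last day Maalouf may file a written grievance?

October 10, 2001

36 days after 2001-08-12 is September 17, 2001.
From August 18, 2001 through September 6, 2001 inclusive is 20 days; tolling adds 20 days: September 17, 2001 + 20 days = October 7, 2001.
From September 8, 2001 through September 10, 2001 inclusive is 3 days; tolling adds 3 days: October 7, 2001 + 3 days = October 10, 2001.
October 10, 2001 is a Wednesday and not a day the employer's offices are closed, so no extension applies.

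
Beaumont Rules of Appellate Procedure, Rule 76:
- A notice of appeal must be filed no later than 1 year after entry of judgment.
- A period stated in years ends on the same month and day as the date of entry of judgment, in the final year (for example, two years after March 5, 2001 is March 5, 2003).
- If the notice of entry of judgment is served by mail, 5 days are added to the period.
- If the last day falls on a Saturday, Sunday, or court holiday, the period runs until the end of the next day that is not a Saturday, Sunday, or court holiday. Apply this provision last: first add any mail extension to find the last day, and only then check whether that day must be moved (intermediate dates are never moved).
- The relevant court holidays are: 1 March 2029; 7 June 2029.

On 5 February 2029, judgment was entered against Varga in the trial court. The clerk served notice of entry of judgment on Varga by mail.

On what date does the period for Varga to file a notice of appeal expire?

1 year after 5 February 2029 is February 5, 2030.
Service was by mail, adding 5 days: February 5, 2030 + 5 days = February 10, 2030.
February 10, 2030 is Sunday. The next qualifying day is February 11, 2030.

February 11, 2030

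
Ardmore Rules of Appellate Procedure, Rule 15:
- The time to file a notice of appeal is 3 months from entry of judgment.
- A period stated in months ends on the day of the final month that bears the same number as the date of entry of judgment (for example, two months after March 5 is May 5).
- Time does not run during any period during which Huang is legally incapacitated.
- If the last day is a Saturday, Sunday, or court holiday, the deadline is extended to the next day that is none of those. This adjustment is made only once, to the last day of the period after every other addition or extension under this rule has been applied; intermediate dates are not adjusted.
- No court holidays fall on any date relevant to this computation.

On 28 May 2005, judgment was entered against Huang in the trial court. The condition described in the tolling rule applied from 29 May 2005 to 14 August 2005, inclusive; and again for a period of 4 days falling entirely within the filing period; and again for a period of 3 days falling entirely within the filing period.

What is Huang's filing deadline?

3 months after 28 May 2005 is August 28, 2005.
From May 29, 2005 through August 14, 2005 inclusive is 78 days; tolling adds 78 days: August 28, 2005 + 78 days = November 14, 2005.
Tolling adds 4 days: November 14, 2005 + 4 days = November 18, 2005.
Tolling adds 3 days: November 18, 2005 + 3 days = November 21, 2005.
November 21, 2005 is a Monday and not a court holiday, so no extension applies.

November 21, 2005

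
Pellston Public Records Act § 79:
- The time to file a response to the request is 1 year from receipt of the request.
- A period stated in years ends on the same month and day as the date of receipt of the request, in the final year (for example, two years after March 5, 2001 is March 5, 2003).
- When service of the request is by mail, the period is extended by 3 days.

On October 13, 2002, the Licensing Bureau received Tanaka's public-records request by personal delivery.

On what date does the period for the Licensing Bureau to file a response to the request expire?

1 year after October 13, 2002 is October 13, 2003.
Service was not by mail, so no mail extension applies.

October 13, 2003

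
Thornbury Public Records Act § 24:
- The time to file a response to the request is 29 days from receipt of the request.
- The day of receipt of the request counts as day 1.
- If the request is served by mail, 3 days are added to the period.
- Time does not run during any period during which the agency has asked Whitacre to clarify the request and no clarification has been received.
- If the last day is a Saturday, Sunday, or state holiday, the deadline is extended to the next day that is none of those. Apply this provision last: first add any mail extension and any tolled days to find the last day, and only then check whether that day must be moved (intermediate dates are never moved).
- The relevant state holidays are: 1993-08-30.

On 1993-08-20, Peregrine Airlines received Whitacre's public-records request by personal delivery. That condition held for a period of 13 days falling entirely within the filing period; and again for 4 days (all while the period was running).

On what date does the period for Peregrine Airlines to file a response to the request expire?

October 4, 1993

Counting 1993-08-20 as day 1, day 29 is September 17, 1993.
Service was not by mail, so no mail extension applies.
Tolling adds 13 days: September 17, 1993 + 13 days = September 30, 1993.
Tolling adds 4 days: September 30, 1993 + 4 days = October 4, 1993.
October 4, 1993 is a Monday and not a state holiday, so no extension applies.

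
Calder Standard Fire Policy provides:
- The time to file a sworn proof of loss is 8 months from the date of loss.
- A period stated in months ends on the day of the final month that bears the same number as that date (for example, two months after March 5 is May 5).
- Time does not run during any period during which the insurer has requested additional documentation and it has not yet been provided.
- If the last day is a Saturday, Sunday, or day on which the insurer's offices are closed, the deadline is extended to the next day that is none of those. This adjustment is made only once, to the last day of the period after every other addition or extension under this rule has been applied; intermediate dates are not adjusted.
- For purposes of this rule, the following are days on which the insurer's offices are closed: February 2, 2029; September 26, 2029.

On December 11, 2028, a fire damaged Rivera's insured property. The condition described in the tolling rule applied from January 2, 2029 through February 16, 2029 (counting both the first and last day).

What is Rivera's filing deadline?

8 months after December 11, 2028 is August 11, 2029.
From January 2, 2029 through February 16, 2029 inclusive is 46 days; tolling adds 46 days: August 11, 2029 + 46 days = September 26, 2029.
September 26, 2029 is a listed holiday. The next qualifying day is September 27, 2029.

September 27, 2029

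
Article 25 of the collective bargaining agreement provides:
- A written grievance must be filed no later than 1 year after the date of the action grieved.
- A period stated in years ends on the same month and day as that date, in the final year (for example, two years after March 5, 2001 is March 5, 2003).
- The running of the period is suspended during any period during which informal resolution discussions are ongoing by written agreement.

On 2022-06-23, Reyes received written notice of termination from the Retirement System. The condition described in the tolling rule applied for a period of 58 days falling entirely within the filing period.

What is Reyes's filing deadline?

August 20, 2023

1 year after 2022-06-23 is June 23, 2023.
Tolling adds 58 days: June 23, 2023 + 58 days = August 20, 2023.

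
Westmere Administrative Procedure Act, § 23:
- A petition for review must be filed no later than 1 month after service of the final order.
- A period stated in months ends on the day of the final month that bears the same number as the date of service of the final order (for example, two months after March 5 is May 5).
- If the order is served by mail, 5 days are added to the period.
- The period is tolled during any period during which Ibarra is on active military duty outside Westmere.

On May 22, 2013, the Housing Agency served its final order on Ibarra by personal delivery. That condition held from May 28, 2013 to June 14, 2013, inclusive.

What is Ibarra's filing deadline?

1 month after May 22, 2013 is June 22, 2013.
Service was not by mail, so no mail extension applies.
From May 28, 2013 through June 14, 2013 inclusive is 18 days; tolling adds 18 days: June 22, 2013 + 18 days = July 10, 2013.

July 10, 2013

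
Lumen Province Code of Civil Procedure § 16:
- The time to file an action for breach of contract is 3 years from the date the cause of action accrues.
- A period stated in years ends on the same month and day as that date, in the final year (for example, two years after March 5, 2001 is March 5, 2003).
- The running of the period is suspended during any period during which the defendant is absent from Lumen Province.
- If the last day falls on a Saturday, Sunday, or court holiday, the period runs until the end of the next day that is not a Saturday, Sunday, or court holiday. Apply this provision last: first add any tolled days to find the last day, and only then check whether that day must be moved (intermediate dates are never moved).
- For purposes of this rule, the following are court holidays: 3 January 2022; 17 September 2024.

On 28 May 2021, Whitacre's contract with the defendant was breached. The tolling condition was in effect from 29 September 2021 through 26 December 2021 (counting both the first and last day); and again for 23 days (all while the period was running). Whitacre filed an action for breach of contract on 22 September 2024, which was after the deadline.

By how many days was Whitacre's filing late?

3 years after 28 May 2021 is May 28, 2024.
From September 29, 2021 through December 26, 2021 inclusive is 89 days; tolling adds 89 days: May 28, 2024 + 89 days = August 25, 2024.
Tolling adds 23 days: August 25, 2024 + 23 days = September 17, 2024.
September 17, 2024 is a listed holiday. The next qualifying day is September 18, 2024.
The deadline is September 18, 2024; from September 18, 2024 to September 22, 2024 is 4 days.

4 days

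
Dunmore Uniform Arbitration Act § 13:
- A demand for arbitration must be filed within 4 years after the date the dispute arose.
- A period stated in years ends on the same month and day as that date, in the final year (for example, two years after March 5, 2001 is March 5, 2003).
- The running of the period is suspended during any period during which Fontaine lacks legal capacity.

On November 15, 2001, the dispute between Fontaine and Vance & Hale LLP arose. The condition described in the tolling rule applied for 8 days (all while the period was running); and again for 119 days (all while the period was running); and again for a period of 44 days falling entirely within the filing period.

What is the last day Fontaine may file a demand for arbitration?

4 years after November 15, 2001 is November 15, 2005.
Tolling adds 8 days: November 15, 2005 + 8 days = November 23, 2005.
Tolling adds 119 days: November 23, 2005 + 119 days = March 22, 2006.
Tolling adds 44 days: March 22, 2006 + 44 days = May 5, 2006.

May 5, 2006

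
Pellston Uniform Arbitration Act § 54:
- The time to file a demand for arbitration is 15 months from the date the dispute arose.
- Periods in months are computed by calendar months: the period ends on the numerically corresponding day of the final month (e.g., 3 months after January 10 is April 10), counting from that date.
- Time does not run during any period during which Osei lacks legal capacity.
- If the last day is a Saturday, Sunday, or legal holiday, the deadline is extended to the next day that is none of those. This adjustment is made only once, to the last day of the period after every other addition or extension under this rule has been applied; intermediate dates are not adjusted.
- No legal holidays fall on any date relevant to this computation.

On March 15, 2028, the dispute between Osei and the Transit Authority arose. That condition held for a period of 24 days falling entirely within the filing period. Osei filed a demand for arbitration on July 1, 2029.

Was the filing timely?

15 months after March 15, 2028 is June 15, 2029.
Tolling adds 24 days: June 15, 2029 + 24 days = July 9, 2029.
July 9, 2029 is a Monday and not a legal holiday, so no extension applies.
The deadline is July 9, 2029; the filing on July 1, 2029 is on or before that date.

Yes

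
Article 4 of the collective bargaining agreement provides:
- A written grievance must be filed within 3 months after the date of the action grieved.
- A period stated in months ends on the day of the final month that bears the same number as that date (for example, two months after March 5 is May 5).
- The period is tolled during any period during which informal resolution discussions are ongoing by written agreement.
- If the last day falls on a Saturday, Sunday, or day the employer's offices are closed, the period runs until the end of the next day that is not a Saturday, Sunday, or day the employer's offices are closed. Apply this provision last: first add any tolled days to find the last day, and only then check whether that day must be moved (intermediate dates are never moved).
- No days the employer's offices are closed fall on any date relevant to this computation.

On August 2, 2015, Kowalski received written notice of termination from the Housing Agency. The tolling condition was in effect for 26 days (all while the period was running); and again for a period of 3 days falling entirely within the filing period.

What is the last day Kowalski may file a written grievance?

3 months after August 2, 2015 is November 2, 2015.
Tolling adds 26 days: November 2, 2015 + 26 days = November 28, 2015.
Tolling adds 3 days: November 28, 2015 + 3 days = December 1, 2015.
December 1, 2015 is a Tuesday and not a day the employer's offices are closed, so no extension applies.

December 1, 2015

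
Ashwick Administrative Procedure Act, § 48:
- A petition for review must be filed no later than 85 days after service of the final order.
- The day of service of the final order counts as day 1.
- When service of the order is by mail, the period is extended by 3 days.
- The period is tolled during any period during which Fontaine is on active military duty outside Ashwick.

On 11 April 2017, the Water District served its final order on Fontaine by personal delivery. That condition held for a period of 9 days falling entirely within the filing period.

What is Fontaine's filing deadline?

Counting 11 April 2017 as day 1, day 85 is July 4, 2017.
Service was not by mail, so no mail extension applies.
Tolling adds 9 days: July 4, 2017 + 9 days = July 13, 2017.

July 13, 2017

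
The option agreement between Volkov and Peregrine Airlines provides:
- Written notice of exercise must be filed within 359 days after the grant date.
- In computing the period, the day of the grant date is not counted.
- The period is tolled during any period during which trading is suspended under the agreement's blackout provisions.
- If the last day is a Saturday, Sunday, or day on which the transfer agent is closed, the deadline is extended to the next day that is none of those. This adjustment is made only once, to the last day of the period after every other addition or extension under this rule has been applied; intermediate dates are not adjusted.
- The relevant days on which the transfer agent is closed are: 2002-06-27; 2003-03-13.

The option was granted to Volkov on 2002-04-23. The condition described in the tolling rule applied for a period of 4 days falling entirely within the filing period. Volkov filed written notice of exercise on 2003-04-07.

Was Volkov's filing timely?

Yes

359 days after 2002-04-23 is April 17, 2003.
Tolling adds 4 days: April 17, 2003 + 4 days = April 21, 2003.
April 21, 2003 is a Monday and not a day on which the transfer agent is closed, so no extension applies.
The deadline is April 21, 2003; the filing on April 7, 2003 is on or before that date.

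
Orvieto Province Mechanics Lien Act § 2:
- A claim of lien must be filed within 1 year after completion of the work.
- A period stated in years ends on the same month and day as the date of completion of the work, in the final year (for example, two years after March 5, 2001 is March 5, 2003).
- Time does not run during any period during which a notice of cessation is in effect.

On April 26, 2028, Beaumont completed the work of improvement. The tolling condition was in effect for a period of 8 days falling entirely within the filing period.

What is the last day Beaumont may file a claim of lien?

1 year after April 26, 2028 is April 26, 2029.
Tolling adds 8 days: April 26, 2029 + 8 days = May 4, 2029.

May 4, 2029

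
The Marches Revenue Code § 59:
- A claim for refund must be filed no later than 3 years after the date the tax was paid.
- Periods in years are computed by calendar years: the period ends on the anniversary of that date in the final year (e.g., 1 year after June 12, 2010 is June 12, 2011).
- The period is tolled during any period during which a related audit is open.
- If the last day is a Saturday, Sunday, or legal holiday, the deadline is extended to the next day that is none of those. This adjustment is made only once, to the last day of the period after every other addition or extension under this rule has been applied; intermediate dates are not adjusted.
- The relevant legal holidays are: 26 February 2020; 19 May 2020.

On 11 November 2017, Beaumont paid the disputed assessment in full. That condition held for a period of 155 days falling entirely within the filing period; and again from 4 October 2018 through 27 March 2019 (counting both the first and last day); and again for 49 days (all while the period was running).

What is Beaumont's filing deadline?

November 25, 2021

3 years after 11 November 2017 is November 11, 2020.
Tolling adds 155 days: November 11, 2020 + 155 days = April 15, 2021.
From October 4, 2018 through March 27, 2019 inclusive is 175 days; tolling adds 175 days: April 15, 2021 + 175 days = October 7, 2021.
Tolling adds 49 days: October 7, 2021 + 49 days = November 25, 2021.
November 25, 2021 is a Thursday and not a legal holiday, so no extension applies.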